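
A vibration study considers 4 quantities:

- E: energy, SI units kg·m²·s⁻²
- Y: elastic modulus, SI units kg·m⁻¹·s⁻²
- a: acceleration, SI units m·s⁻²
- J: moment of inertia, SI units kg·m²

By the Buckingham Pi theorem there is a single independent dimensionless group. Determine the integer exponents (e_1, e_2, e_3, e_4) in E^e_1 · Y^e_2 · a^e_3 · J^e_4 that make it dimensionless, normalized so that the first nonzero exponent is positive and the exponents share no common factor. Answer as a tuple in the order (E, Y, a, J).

M: e_1·(1) + e_2·(1) + e_3·(0) + e_4·(1) = 0
L: e_1·(2) + e_2·(-1) + e_3·(1) + e_4·(2) = 0
T: e_1·(-2) + e_2·(-2) + e_3·(-2) + e_4·(0) = 0
Solving this homogeneous linear system for the smallest-integer solution (first nonzero entry positive) gives (4, -1, -3, -3).

(4, -1, -3, -3)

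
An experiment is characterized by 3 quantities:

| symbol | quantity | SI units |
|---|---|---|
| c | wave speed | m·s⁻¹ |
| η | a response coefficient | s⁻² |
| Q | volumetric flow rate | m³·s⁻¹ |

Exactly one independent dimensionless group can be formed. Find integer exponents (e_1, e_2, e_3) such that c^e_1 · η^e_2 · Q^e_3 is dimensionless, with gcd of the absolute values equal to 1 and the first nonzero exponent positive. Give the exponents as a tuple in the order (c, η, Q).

(3, -1, -1)

L: e_1·(1) + e_2·(0) + e_3·(3) = 0
T: e_1·(-1) + e_2·(-2) + e_3·(-1) = 0
Solving this homogeneous linear system for the smallest-integer solution (first nonzero entry positive) gives (3, -1, -1).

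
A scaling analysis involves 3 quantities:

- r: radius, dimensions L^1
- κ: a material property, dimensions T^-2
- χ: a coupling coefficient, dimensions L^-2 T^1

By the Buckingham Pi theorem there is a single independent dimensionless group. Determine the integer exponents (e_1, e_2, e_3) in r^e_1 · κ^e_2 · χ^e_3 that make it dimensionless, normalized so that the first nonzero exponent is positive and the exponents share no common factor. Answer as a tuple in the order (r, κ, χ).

(4, 1, 2)

L: e_1·(1) + e_2·(0) + e_3·(-2) = 0
T: e_1·(0) + e_2·(-2) + e_3·(1) = 0
Solving this homogeneous linear system for the smallest-integer solution (first nonzero entry positive) gives (4, 1, 2).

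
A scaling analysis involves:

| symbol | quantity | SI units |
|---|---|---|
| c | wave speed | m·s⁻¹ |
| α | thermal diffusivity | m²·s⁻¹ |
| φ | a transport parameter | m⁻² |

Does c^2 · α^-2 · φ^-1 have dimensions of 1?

Sum the exponent of each base dimension across the product:
  L: 2·[c]_L − 2·[α]_L − [φ]_L = 2·(1) − 2·(2) − (-2) = 0
  T: 2·[c]_T − 2·[α]_T − [φ]_T = 2·(-1) − 2·(-1) − (0) = 0
All base exponents vanish — dimensionless.

yes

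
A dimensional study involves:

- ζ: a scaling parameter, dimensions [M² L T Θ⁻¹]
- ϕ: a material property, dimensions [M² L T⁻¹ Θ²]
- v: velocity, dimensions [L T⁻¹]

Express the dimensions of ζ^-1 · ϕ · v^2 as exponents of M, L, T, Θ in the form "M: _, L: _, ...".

Collect each base-dimension exponent across the product:
  M: −(2) + (2) + 2·(0) = 0
  L: −(1) + (1) + 2·(1) = 2
  T: −(1) + (-1) + 2·(-1) = -4
  Θ: −(-1) + (2) + 2·(0) = 3
So the dimensions are [L² T⁻⁴ Θ³].

M: 0, L: 2, T: -4, Θ: 3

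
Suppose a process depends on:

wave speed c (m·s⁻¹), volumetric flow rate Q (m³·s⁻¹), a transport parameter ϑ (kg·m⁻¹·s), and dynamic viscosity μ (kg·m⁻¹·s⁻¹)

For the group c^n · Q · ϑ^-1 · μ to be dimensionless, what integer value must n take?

Balance the L exponent: (1)·n from c, plus (3) − (-1) + (-1) = 3 from the rest, must sum to zero.
n + 3 = 0, so n = -3.

-3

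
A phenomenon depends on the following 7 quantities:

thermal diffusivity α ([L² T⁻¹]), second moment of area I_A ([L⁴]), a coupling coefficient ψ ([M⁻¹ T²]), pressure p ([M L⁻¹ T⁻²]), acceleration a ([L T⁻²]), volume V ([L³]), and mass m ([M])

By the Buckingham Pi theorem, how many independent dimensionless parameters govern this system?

There are 7 variables and 3 base dimensions (M, L, T).
The dimension matrix has rank 3.
Independent dimensionless groups: 7 − 3 = 4.

4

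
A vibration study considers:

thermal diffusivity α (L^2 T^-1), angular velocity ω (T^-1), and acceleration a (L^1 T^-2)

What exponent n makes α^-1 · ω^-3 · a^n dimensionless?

2

Balance the L exponent: (1)·n from a, plus −(2) − 3·(0) = -2 from the rest, must sum to zero.
n − 2 = 0, so n = 2.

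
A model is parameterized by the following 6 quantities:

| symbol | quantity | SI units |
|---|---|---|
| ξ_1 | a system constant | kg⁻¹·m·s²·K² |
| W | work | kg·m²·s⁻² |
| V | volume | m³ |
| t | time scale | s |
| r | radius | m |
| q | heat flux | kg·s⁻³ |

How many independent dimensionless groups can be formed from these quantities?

2

There are 6 variables and 4 base dimensions (M, L, T, Θ).
The dimension matrix has rank 4.
Independent dimensionless groups: 6 − 4 = 2.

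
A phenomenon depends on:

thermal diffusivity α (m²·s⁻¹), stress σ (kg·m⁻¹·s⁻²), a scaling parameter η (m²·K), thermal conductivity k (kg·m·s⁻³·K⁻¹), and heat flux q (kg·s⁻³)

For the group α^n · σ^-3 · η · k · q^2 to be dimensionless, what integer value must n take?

-3

Balance the L exponent: (2)·n from α, plus −3·(-1) + (2) + (1) + 2·(0) = 6 from the rest, must sum to zero.
2n + 6 = 0, so n = -3.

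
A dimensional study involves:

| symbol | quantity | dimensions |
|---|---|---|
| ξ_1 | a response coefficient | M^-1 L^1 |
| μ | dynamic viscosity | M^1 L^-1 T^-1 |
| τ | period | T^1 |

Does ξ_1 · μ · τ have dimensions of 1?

yes

Sum the exponent of each base dimension across the product:
  M: [ξ_1]_M + [μ]_M + [τ]_M = (-1) + (1) + (0) = 0
  L: [ξ_1]_L + [μ]_L + [τ]_L = (1) + (-1) + (0) = 0
  T: [ξ_1]_T + [μ]_T + [τ]_T = (0) + (-1) + (1) = 0
All base exponents vanish — dimensionless.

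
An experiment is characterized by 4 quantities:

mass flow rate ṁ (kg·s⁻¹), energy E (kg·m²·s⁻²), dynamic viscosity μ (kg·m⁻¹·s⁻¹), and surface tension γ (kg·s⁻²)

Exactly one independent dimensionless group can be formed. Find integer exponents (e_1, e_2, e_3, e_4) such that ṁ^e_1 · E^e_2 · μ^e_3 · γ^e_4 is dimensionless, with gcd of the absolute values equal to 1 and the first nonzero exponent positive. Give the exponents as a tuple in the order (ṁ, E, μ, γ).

M: e_1·(1) + e_2·(1) + e_3·(1) + e_4·(1) = 0
L: e_1·(0) + e_2·(2) + e_3·(-1) + e_4·(0) = 0
T: e_1·(-1) + e_2·(-2) + e_3·(-1) + e_4·(-2) = 0
Solving this homogeneous linear system for the smallest-integer solution (first nonzero entry positive) gives (2, -1, -2, 1).

(2, -1, -2, 1)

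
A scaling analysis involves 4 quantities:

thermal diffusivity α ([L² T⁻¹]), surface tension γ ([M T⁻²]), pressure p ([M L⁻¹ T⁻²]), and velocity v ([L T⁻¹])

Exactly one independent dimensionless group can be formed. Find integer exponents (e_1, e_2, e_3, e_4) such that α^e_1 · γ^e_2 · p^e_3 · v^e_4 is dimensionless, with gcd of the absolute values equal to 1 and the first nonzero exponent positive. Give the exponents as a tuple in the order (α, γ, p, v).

M: e_1·(0) + e_2·(1) + e_3·(1) + e_4·(0) = 0
L: e_1·(2) + e_2·(0) + e_3·(-1) + e_4·(1) = 0
T: e_1·(-1) + e_2·(-2) + e_3·(-2) + e_4·(-1) = 0
Solving this homogeneous linear system for the smallest-integer solution (first nonzero entry positive) gives (1, -1, 1, -1).

(1, -1, 1, -1)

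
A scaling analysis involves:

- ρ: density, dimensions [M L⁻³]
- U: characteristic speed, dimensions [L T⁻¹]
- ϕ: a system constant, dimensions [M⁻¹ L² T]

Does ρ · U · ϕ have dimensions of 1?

yes

Sum the exponent of each base dimension across the product:
  M: [ρ]_M + [U]_M + [ϕ]_M = (1) + (0) + (-1) = 0
  L: [ρ]_L + [U]_L + [ϕ]_L = (-3) + (1) + (2) = 0
  T: [ρ]_T + [U]_T + [ϕ]_T = (0) + (-1) + (1) = 0
All base exponents vanish — dimensionless.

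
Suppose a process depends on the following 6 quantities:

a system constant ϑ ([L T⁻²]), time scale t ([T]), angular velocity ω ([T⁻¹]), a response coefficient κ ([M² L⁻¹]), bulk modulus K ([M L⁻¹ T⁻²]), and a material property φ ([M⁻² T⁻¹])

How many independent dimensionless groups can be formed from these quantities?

3

There are 6 variables and 3 base dimensions (M, L, T).
The dimension matrix has rank 3.
Independent dimensionless groups: 6 − 3 = 3.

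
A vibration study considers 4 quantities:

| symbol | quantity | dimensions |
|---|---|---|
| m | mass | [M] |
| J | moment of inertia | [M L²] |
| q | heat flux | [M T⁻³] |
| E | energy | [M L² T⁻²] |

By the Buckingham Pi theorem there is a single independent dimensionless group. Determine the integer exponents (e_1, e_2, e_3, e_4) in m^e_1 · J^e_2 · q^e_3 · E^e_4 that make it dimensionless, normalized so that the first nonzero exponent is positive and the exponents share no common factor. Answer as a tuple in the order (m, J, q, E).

M: e_1·(1) + e_2·(1) + e_3·(1) + e_4·(1) = 0
L: e_1·(0) + e_2·(2) + e_3·(0) + e_4·(2) = 0
T: e_1·(0) + e_2·(0) + e_3·(-3) + e_4·(-2) = 0
Solving this homogeneous linear system for the smallest-integer solution (first nonzero entry positive) gives (2, -3, -2, 3).

(2, -3, -2, 3)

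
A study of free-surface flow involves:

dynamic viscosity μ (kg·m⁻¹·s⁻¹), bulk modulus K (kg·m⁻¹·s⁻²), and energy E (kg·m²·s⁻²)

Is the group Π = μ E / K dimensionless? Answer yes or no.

Sum the exponent of each base dimension across the product:
  M: [μ]_M − [K]_M + [E]_M = (1) − (1) + (1) = 1
  L: [μ]_L − [K]_L + [E]_L = (-1) − (-1) + (2) = 2
  T: [μ]_T − [K]_T + [E]_T = (-1) − (-2) + (-2) = -1
Net dimensions [M L² T⁻¹] ≠ [1] — not dimensionless.

no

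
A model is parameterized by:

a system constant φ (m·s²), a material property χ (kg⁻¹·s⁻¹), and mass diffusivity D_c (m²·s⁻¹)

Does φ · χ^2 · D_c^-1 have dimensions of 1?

Sum the exponent of each base dimension across the product:
  M: [φ]_M + 2·[χ]_M − [D_c]_M = (0) + 2·(-1) − (0) = -2
  L: [φ]_L + 2·[χ]_L − [D_c]_L = (1) + 2·(0) − (2) = -1
  T: [φ]_T + 2·[χ]_T − [D_c]_T = (2) + 2·(-1) − (-1) = 1
Net dimensions [M⁻² L⁻¹ T] ≠ [1] — not dimensionless.

no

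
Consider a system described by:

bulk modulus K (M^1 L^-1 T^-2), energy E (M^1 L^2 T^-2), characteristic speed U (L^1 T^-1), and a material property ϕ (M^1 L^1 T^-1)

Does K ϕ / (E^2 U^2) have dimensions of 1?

no

Sum the exponent of each base dimension across the product:
  M: [K]_M − 2·[E]_M − 2·[U]_M + [ϕ]_M = (1) − 2·(1) − 2·(0) + (1) = 0
  L: [K]_L − 2·[E]_L − 2·[U]_L + [ϕ]_L = (-1) − 2·(2) − 2·(1) + (1) = -6
  T: [K]_T − 2·[E]_T − 2·[U]_T + [ϕ]_T = (-2) − 2·(-2) − 2·(-1) + (-1) = 3
Net dimensions [L⁻⁶ T³] ≠ [1] — not dimensionless.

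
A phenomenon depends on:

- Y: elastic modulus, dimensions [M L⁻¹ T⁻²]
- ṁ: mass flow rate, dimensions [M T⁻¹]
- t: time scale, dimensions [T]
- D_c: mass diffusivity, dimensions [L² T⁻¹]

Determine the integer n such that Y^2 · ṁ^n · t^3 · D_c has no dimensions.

-2

Balance the M exponent: (1)·n from ṁ, plus 2·(1) + 3·(0) + (0) = 2 from the rest, must sum to zero.
n + 2 = 0, so n = -2.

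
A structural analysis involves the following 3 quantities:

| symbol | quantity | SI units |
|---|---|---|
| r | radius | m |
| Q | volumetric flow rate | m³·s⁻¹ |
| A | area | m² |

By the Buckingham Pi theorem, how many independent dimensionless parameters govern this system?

There are 3 variables and 2 base dimensions (L, T).
The dimension matrix has rank 2.
Independent dimensionless groups: 3 − 2 = 1.

1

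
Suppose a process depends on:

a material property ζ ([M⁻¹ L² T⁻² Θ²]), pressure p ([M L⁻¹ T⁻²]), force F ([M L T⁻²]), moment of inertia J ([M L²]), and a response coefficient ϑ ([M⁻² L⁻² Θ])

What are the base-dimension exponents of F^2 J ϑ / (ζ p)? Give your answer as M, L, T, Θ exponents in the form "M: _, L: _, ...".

M: 1, L: 1, T: 0, Θ: -1

Collect each base-dimension exponent across the product:
  M: −(-1) − (1) + 2·(1) + (1) + (-2) = 1
  L: −(2) − (-1) + 2·(1) + (2) + (-2) = 1
  T: −(-2) − (-2) + 2·(-2) + (0) + (0) = 0
  Θ: −(2) − (0) + 2·(0) + (0) + (1) = -1
So the dimensions are [M L Θ⁻¹].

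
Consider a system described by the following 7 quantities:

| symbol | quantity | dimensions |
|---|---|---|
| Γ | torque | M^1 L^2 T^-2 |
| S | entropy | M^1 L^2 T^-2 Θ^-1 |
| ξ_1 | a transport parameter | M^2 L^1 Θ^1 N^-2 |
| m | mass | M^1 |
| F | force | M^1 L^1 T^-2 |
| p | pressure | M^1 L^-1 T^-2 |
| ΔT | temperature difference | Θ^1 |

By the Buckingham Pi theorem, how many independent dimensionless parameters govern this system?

There are 7 variables and 5 base dimensions (M, L, T, Θ, N).
The dimension matrix has rank 5.
Independent dimensionless groups: 7 − 5 = 2.

2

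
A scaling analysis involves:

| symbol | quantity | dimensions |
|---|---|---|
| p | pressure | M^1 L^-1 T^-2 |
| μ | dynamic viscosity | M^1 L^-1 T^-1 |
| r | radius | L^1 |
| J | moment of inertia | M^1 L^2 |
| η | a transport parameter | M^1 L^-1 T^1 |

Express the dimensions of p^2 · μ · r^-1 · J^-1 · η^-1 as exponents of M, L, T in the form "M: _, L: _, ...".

Collect each base-dimension exponent across the product:
  M: 2·(1) + (1) − (0) − (1) − (1) = 1
  L: 2·(-1) + (-1) − (1) − (2) − (-1) = -5
  T: 2·(-2) + (-1) − (0) − (0) − (1) = -6
So the dimensions are [M L⁻⁵ T⁻⁶].

M: 1, L: -5, T: -6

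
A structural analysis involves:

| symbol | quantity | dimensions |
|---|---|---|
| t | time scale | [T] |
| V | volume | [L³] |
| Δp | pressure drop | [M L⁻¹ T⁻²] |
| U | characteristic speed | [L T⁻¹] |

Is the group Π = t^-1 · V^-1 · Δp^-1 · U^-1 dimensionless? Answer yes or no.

no

Sum the exponent of each base dimension across the product:
  M: −[t]_M − [V]_M − [Δp]_M − [U]_M = −(0) − (0) − (1) − (0) = -1
  L: −[t]_L − [V]_L − [Δp]_L − [U]_L = −(0) − (3) − (-1) − (1) = -3
  T: −[t]_T − [V]_T − [Δp]_T − [U]_T = −(1) − (0) − (-2) − (-1) = 2
Net dimensions [M⁻¹ L⁻³ T²] ≠ [1] — not dimensionless.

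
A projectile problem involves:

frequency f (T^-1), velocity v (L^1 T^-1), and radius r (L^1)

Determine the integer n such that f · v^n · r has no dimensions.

Balance the L exponent: (1)·n from v, plus (0) + (1) = 1 from the rest, must sum to zero.
n + 1 = 0, so n = -1.

-1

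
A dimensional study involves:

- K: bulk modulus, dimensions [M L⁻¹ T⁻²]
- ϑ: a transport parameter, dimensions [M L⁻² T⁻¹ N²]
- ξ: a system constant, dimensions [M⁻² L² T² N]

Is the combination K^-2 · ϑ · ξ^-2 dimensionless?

Sum the exponent of each base dimension across the product:
  M: −2·[K]_M + [ϑ]_M − 2·[ξ]_M = −2·(1) + (1) − 2·(-2) = 3
  L: −2·[K]_L + [ϑ]_L − 2·[ξ]_L = −2·(-1) + (-2) − 2·(2) = -4
  T: −2·[K]_T + [ϑ]_T − 2·[ξ]_T = −2·(-2) + (-1) − 2·(2) = -1
  N: −2·[K]_N + [ϑ]_N − 2·[ξ]_N = −2·(0) + (2) − 2·(1) = 0
Net dimensions [M³ L⁻⁴ T⁻¹] ≠ [1] — not dimensionless.

no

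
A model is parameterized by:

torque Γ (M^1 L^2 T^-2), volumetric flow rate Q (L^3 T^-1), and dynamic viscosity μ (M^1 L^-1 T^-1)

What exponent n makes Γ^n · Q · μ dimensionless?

Balance the M exponent: (1)·n from Γ, plus (0) + (1) = 1 from the rest, must sum to zero.
n + 1 = 0, so n = -1.

-1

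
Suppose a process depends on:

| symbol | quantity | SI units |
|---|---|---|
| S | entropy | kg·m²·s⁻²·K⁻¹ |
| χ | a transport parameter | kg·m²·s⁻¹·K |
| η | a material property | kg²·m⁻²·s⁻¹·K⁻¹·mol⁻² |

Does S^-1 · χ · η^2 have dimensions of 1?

no

Sum the exponent of each base dimension across the product:
  M: −[S]_M + [χ]_M + 2·[η]_M = −(1) + (1) + 2·(2) = 4
  L: −[S]_L + [χ]_L + 2·[η]_L = −(2) + (2) + 2·(-2) = -4
  T: −[S]_T + [χ]_T + 2·[η]_T = −(-2) + (-1) + 2·(-1) = -1
  Θ: −[S]_Θ + [χ]_Θ + 2·[η]_Θ = −(-1) + (1) + 2·(-1) = 0
  N: −[S]_N + [χ]_N + 2·[η]_N = −(0) + (0) + 2·(-2) = -4
Net dimensions [M⁴ L⁻⁴ T⁻¹ N⁻⁴] ≠ [1] — not dimensionless.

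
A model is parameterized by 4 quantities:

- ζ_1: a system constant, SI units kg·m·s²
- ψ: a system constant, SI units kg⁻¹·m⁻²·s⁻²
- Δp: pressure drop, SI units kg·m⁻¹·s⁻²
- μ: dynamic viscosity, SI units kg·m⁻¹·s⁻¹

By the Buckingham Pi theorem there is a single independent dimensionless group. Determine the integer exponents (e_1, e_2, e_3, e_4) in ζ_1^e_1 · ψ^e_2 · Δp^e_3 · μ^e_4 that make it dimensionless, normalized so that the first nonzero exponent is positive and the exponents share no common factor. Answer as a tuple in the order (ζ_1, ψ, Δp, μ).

M: e_1·(1) + e_2·(-1) + e_3·(1) + e_4·(1) = 0
L: e_1·(1) + e_2·(-2) + e_3·(-1) + e_4·(-1) = 0
T: e_1·(2) + e_2·(-2) + e_3·(-2) + e_4·(-1) = 0
Solving this homogeneous linear system for the smallest-integer solution (first nonzero entry positive) gives (3, 2, 3, -4).

(3, 2, 3, -4)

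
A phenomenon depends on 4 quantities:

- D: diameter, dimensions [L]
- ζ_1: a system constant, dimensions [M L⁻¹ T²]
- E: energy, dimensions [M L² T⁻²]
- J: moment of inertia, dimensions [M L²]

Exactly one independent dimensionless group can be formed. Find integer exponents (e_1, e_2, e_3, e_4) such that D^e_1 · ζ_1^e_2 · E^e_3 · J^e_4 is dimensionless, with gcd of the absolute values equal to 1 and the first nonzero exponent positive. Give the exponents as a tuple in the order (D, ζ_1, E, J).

M: e_1·(0) + e_2·(1) + e_3·(1) + e_4·(1) = 0
L: e_1·(1) + e_2·(-1) + e_3·(2) + e_4·(2) = 0
T: e_1·(0) + e_2·(2) + e_3·(-2) + e_4·(0) = 0
Solving this homogeneous linear system for the smallest-integer solution (first nonzero entry positive) gives (3, 1, 1, -2).

(3, 1, 1, -2)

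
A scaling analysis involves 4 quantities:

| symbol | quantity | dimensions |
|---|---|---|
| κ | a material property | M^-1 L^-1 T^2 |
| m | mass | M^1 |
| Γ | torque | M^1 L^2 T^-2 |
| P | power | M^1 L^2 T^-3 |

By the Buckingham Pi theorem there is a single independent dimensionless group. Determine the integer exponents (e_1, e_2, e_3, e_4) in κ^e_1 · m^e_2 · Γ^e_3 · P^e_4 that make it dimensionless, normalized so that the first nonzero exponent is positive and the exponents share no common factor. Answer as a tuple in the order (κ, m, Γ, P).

M: e_1·(-1) + e_2·(1) + e_3·(1) + e_4·(1) = 0
L: e_1·(-1) + e_2·(0) + e_3·(2) + e_4·(2) = 0
T: e_1·(2) + e_2·(0) + e_3·(-2) + e_4·(-3) = 0
Solving this homogeneous linear system for the smallest-integer solution (first nonzero entry positive) gives (2, 1, -1, 2).

(2, 1, -1, 2)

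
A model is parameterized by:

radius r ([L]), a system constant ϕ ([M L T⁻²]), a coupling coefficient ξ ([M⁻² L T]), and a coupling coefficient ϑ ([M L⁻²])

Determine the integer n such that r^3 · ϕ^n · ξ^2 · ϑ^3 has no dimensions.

1

Balance the M exponent: (1)·n from ϕ, plus 3·(0) + 2·(-2) + 3·(1) = -1 from the rest, must sum to zero.
n − 1 = 0, so n = 1.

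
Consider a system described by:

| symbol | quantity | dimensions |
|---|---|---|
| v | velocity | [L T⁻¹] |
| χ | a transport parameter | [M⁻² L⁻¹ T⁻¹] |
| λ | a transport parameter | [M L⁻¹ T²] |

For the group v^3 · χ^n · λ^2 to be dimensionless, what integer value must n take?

1

Balance the M exponent: (-2)·n from χ, plus 3·(0) + 2·(1) = 2 from the rest, must sum to zero.
-2n + 2 = 0, so n = 1.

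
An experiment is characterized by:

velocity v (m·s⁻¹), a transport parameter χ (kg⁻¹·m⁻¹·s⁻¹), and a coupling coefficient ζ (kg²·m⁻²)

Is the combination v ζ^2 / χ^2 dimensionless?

Sum the exponent of each base dimension across the product:
  M: [v]_M − 2·[χ]_M + 2·[ζ]_M = (0) − 2·(-1) + 2·(2) = 6
  L: [v]_L − 2·[χ]_L + 2·[ζ]_L = (1) − 2·(-1) + 2·(-2) = -1
  T: [v]_T − 2·[χ]_T + 2·[ζ]_T = (-1) − 2·(-1) + 2·(0) = 1
Net dimensions [M⁶ L⁻¹ T] ≠ [1] — not dimensionless.

no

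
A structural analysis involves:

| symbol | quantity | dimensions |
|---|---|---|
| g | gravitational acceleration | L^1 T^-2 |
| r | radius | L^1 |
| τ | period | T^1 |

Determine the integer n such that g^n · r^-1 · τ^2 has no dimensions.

1

Balance the L exponent: (1)·n from g, plus −(1) + 2·(0) = -1 from the rest, must sum to zero.
n − 1 = 0, so n = 1.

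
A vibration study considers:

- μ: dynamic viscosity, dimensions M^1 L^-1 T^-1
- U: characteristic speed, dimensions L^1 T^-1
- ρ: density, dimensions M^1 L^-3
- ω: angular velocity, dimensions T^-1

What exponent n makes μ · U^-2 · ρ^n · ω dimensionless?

Balance the M exponent: (1)·n from ρ, plus (1) − 2·(0) + (0) = 1 from the rest, must sum to zero.
n + 1 = 0, so n = -1.

-1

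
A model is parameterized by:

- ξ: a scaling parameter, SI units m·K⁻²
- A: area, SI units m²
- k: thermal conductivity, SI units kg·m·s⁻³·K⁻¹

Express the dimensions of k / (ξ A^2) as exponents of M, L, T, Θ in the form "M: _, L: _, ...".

M: 1, L: -4, T: -3, Θ: 1

Collect each base-dimension exponent across the product:
  M: −(0) − 2·(0) + (1) = 1
  L: −(1) − 2·(2) + (1) = -4
  T: −(0) − 2·(0) + (-3) = -3
  Θ: −(-2) − 2·(0) + (-1) = 1
So the dimensions are [M L⁻⁴ T⁻³ Θ].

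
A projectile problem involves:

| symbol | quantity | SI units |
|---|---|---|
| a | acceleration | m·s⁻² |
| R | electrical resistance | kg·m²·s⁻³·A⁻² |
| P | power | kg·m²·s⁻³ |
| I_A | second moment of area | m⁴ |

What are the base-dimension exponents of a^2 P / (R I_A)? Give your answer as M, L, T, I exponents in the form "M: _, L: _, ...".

Collect each base-dimension exponent across the product:
  M: 2·(0) − (1) + (1) − (0) = 0
  L: 2·(1) − (2) + (2) − (4) = -2
  T: 2·(-2) − (-3) + (-3) − (0) = -4
  I: 2·(0) − (-2) + (0) − (0) = 2
So the dimensions are [L⁻² T⁻⁴ I²].

M: 0, L: -2, T: -4, I: 2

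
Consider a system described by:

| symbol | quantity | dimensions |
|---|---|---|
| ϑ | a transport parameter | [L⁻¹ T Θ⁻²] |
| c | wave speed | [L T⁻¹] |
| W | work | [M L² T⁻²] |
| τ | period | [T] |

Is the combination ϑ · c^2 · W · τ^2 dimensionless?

Sum the exponent of each base dimension across the product:
  M: [ϑ]_M + 2·[c]_M + [W]_M + 2·[τ]_M = (0) + 2·(0) + (1) + 2·(0) = 1
  L: [ϑ]_L + 2·[c]_L + [W]_L + 2·[τ]_L = (-1) + 2·(1) + (2) + 2·(0) = 3
  T: [ϑ]_T + 2·[c]_T + [W]_T + 2·[τ]_T = (1) + 2·(-1) + (-2) + 2·(1) = -1
  Θ: [ϑ]_Θ + 2·[c]_Θ + [W]_Θ + 2·[τ]_Θ = (-2) + 2·(0) + (0) + 2·(0) = -2
Net dimensions [M L³ T⁻¹ Θ⁻²] ≠ [1] — not dimensionless.

no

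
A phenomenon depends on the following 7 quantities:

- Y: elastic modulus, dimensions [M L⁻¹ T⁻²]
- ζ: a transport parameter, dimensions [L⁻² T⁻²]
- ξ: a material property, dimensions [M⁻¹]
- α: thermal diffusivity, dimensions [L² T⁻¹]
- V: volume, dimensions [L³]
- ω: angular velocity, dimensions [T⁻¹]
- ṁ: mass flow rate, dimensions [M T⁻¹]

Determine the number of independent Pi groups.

4

There are 7 variables and 3 base dimensions (M, L, T).
The dimension matrix has rank 3.
Independent dimensionless groups: 7 − 3 = 4.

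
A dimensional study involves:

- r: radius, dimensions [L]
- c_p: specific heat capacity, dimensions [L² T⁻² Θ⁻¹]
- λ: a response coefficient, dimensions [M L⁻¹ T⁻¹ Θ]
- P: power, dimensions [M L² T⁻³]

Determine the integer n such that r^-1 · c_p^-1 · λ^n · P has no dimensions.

Balance the M exponent: (1)·n from λ, plus −(0) − (0) + (1) = 1 from the rest, must sum to zero.
n + 1 = 0, so n = -1.

-1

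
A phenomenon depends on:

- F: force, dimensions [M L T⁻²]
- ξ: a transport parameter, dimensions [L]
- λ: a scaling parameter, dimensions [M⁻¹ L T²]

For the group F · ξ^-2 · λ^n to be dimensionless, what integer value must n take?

Balance the M exponent: (-1)·n from λ, plus (1) − 2·(0) = 1 from the rest, must sum to zero.
−n + 1 = 0, so n = 1.

1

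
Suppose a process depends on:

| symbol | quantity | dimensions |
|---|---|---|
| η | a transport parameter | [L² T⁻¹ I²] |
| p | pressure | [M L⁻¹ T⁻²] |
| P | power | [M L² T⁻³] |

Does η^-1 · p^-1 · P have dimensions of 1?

no

Sum the exponent of each base dimension across the product:
  M: −[η]_M − [p]_M + [P]_M = −(0) − (1) + (1) = 0
  L: −[η]_L − [p]_L + [P]_L = −(2) − (-1) + (2) = 1
  T: −[η]_T − [p]_T + [P]_T = −(-1) − (-2) + (-3) = 0
  I: −[η]_I − [p]_I + [P]_I = −(2) − (0) + (0) = -2
Net dimensions [L I⁻²] ≠ [1] — not dimensionless.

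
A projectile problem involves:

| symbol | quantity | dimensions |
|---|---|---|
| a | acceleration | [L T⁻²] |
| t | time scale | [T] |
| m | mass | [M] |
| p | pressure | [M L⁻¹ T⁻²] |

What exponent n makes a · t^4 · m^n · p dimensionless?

Balance the M exponent: (1)·n from m, plus (0) + 4·(0) + (1) = 1 from the rest, must sum to zero.
n + 1 = 0, so n = -1.

-1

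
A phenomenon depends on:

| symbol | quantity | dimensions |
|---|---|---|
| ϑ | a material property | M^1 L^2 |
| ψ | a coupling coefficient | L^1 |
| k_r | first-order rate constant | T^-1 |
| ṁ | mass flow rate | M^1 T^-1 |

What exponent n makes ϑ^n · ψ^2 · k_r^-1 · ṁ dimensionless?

-1

Balance the M exponent: (1)·n from ϑ, plus 2·(0) − (0) + (1) = 1 from the rest, must sum to zero.
n + 1 = 0, so n = -1.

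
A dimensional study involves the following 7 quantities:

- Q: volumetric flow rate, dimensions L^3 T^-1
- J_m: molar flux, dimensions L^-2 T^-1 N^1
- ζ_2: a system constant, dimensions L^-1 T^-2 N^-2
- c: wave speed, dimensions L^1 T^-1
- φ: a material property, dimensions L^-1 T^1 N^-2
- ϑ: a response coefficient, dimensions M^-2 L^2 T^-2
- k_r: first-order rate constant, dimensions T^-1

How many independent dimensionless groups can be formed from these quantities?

There are 7 variables and 4 base dimensions (M, L, T, N).
The dimension matrix has rank 4.
Independent dimensionless groups: 7 − 4 = 3.

3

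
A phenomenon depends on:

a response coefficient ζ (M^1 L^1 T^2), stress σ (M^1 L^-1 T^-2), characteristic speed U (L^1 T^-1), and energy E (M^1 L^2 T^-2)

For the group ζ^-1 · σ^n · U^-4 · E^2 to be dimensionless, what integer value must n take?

-1

Balance the M exponent: (1)·n from σ, plus −(1) − 4·(0) + 2·(1) = 1 from the rest, must sum to zero.
n + 1 = 0, so n = -1.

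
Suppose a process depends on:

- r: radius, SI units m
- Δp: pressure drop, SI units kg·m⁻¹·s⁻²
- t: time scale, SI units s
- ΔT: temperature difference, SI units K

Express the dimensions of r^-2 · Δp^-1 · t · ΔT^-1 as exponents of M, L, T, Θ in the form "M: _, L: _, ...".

M: -1, L: -1, T: 3, Θ: -1

Collect each base-dimension exponent across the product:
  M: −2·(0) − (1) + (0) − (0) = -1
  L: −2·(1) − (-1) + (0) − (0) = -1
  T: −2·(0) − (-2) + (1) − (0) = 3
  Θ: −2·(0) − (0) + (0) − (1) = -1
So the dimensions are [M⁻¹ L⁻¹ T³ Θ⁻¹].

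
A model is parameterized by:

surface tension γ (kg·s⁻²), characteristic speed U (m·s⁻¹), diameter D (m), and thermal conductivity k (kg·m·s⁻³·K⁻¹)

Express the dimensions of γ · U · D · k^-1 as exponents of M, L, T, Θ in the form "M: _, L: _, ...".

M: 0, L: 1, T: 0, Θ: 1

Collect each base-dimension exponent across the product:
  M: (1) + (0) + (0) − (1) = 0
  L: (0) + (1) + (1) − (1) = 1
  T: (-2) + (-1) + (0) − (-3) = 0
  Θ: (0) + (0) + (0) − (-1) = 1
So the dimensions are [L Θ].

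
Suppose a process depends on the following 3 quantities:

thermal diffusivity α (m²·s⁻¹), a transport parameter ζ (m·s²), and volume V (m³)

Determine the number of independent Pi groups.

There are 3 variables and 2 base dimensions (L, T).
The dimension matrix has rank 2.
Independent dimensionless groups: 3 − 2 = 1.

1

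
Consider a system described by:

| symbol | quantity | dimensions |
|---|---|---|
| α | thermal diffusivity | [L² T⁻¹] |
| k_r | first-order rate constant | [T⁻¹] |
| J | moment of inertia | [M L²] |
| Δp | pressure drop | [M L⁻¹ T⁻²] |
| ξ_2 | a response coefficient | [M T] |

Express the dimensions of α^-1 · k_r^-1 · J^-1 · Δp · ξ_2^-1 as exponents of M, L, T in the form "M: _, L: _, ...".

Collect each base-dimension exponent across the product:
  M: −(0) − (0) − (1) + (1) − (1) = -1
  L: −(2) − (0) − (2) + (-1) − (0) = -5
  T: −(-1) − (-1) − (0) + (-2) − (1) = -1
So the dimensions are [M⁻¹ L⁻⁵ T⁻¹].

M: -1, L: -5, T: -1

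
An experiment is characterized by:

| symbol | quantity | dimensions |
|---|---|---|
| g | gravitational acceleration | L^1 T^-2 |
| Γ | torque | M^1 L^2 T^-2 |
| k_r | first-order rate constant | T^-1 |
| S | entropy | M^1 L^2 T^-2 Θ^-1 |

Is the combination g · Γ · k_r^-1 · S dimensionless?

Sum the exponent of each base dimension across the product:
  M: [g]_M + [Γ]_M − [k_r]_M + [S]_M = (0) + (1) − (0) + (1) = 2
  L: [g]_L + [Γ]_L − [k_r]_L + [S]_L = (1) + (2) − (0) + (2) = 5
  T: [g]_T + [Γ]_T − [k_r]_T + [S]_T = (-2) + (-2) − (-1) + (-2) = -5
  Θ: [g]_Θ + [Γ]_Θ − [k_r]_Θ + [S]_Θ = (0) + (0) − (0) + (-1) = -1
Net dimensions [M² L⁵ T⁻⁵ Θ⁻¹] ≠ [1] — not dimensionless.

no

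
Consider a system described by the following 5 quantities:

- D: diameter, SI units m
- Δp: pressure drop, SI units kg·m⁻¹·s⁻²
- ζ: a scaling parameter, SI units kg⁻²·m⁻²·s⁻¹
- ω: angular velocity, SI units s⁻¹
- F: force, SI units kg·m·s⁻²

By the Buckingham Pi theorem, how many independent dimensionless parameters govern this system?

2

There are 5 variables and 3 base dimensions (M, L, T).
The dimension matrix has rank 3.
Independent dimensionless groups: 5 − 3 = 2.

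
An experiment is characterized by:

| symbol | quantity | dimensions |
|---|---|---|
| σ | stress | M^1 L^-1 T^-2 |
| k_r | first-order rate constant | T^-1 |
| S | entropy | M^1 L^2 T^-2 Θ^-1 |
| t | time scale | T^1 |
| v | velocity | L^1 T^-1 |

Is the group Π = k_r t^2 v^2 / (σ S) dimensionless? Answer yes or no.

no

Sum the exponent of each base dimension across the product:
  M: −[σ]_M + [k_r]_M − [S]_M + 2·[t]_M + 2·[v]_M = −(1) + (0) − (1) + 2·(0) + 2·(0) = -2
  L: −[σ]_L + [k_r]_L − [S]_L + 2·[t]_L + 2·[v]_L = −(-1) + (0) − (2) + 2·(0) + 2·(1) = 1
  T: −[σ]_T + [k_r]_T − [S]_T + 2·[t]_T + 2·[v]_T = −(-2) + (-1) − (-2) + 2·(1) + 2·(-1) = 3
  Θ: −[σ]_Θ + [k_r]_Θ − [S]_Θ + 2·[t]_Θ + 2·[v]_Θ = −(0) + (0) − (-1) + 2·(0) + 2·(0) = 1
Net dimensions [M⁻² L T³ Θ] ≠ [1] — not dimensionless.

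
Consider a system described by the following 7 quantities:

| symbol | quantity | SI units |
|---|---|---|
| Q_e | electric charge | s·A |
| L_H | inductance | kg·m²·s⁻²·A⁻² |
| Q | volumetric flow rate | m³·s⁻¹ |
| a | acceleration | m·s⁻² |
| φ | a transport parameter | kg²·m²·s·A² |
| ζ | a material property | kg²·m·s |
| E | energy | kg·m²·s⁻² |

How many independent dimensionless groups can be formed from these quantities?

3

There are 7 variables and 4 base dimensions (M, L, T, I).
The dimension matrix has rank 4.
Independent dimensionless groups: 7 − 4 = 3.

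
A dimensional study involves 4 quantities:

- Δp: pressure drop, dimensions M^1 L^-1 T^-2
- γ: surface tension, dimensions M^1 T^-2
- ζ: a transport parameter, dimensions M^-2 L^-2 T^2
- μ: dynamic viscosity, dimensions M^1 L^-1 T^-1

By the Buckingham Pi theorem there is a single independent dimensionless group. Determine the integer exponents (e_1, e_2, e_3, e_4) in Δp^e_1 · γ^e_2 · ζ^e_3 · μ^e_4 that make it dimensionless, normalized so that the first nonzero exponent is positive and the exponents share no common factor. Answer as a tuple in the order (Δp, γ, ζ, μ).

M: e_1·(1) + e_2·(1) + e_3·(-2) + e_4·(1) = 0
L: e_1·(-1) + e_2·(0) + e_3·(-2) + e_4·(-1) = 0
T: e_1·(-2) + e_2·(-2) + e_3·(2) + e_4·(-1) = 0
Solving this homogeneous linear system for the smallest-integer solution (first nonzero entry positive) gives (4, -4, -1, -2).

(4, -4, -1, -2)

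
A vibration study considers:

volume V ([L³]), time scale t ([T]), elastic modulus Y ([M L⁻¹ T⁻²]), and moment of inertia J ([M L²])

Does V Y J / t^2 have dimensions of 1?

no

Sum the exponent of each base dimension across the product:
  M: [V]_M − 2·[t]_M + [Y]_M + [J]_M = (0) − 2·(0) + (1) + (1) = 2
  L: [V]_L − 2·[t]_L + [Y]_L + [J]_L = (3) − 2·(0) + (-1) + (2) = 4
  T: [V]_T − 2·[t]_T + [Y]_T + [J]_T = (0) − 2·(1) + (-2) + (0) = -4
Net dimensions [M² L⁴ T⁻⁴] ≠ [1] — not dimensionless.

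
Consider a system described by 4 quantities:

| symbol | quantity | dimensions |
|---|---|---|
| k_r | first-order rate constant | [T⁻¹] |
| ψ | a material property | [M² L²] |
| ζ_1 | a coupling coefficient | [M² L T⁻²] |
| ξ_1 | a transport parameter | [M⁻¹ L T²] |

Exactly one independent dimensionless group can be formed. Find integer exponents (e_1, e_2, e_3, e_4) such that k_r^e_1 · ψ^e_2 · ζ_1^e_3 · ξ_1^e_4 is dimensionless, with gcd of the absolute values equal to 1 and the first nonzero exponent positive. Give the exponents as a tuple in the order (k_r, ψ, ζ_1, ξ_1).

M: e_1·(0) + e_2·(2) + e_3·(2) + e_4·(-1) = 0
L: e_1·(0) + e_2·(2) + e_3·(1) + e_4·(1) = 0
T: e_1·(-1) + e_2·(0) + e_3·(-2) + e_4·(2) = 0
Solving this homogeneous linear system for the smallest-integer solution (first nonzero entry positive) gives (4, 3, -4, -2).

(4, 3, -4, -2)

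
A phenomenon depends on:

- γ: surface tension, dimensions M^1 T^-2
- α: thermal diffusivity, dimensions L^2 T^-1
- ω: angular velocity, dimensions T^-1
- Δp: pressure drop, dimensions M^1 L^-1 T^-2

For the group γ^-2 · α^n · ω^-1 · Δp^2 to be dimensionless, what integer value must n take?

1

Balance the L exponent: (2)·n from α, plus −2·(0) − (0) + 2·(-1) = -2 from the rest, must sum to zero.
2n − 2 = 0, so n = 1.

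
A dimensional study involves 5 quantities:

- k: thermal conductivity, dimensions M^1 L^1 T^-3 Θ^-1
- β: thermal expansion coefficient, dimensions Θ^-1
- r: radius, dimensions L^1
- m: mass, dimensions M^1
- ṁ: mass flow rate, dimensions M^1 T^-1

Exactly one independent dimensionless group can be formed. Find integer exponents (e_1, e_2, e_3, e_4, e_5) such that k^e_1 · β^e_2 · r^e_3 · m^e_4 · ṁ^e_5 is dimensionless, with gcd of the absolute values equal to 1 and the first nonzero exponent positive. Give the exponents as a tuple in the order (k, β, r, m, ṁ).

M: e_1·(1) + e_2·(0) + e_3·(0) + e_4·(1) + e_5·(1) = 0
L: e_1·(1) + e_2·(0) + e_3·(1) + e_4·(0) + e_5·(0) = 0
T: e_1·(-3) + e_2·(0) + e_3·(0) + e_4·(0) + e_5·(-1) = 0
Θ: e_1·(-1) + e_2·(-1) + e_3·(0) + e_4·(0) + e_5·(0) = 0
Solving this homogeneous linear system for the smallest-integer solution (first nonzero entry positive) gives (1, -1, -1, 2, -3).

(1, -1, -1, 2, -3)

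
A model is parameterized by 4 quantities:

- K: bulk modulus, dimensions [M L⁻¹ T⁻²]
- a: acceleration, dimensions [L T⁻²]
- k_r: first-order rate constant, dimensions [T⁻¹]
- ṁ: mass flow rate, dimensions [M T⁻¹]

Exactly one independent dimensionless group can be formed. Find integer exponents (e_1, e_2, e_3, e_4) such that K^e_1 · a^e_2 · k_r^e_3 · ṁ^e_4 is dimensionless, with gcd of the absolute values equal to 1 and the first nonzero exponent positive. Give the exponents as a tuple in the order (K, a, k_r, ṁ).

M: e_1·(1) + e_2·(0) + e_3·(0) + e_4·(1) = 0
L: e_1·(-1) + e_2·(1) + e_3·(0) + e_4·(0) = 0
T: e_1·(-2) + e_2·(-2) + e_3·(-1) + e_4·(-1) = 0
Solving this homogeneous linear system for the smallest-integer solution (first nonzero entry positive) gives (1, 1, -3, -1).

(1, 1, -3, -1)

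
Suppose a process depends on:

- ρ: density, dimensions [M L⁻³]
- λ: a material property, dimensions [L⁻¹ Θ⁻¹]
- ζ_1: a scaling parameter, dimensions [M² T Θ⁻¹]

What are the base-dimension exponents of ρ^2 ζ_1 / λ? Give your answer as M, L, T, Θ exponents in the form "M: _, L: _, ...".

M: 4, L: -5, T: 1, Θ: 0

Collect each base-dimension exponent across the product:
  M: 2·(1) − (0) + (2) = 4
  L: 2·(-3) − (-1) + (0) = -5
  T: 2·(0) − (0) + (1) = 1
  Θ: 2·(0) − (-1) + (-1) = 0
So the dimensions are [M⁴ L⁻⁵ T].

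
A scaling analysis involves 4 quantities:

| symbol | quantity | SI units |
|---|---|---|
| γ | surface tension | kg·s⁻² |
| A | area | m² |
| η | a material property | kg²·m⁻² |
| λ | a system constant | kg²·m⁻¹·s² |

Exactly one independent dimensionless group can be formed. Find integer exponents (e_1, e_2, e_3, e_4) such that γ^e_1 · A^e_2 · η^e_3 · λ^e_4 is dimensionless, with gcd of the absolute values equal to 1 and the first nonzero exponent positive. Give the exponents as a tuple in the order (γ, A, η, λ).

M: e_1·(1) + e_2·(0) + e_3·(2) + e_4·(2) = 0
L: e_1·(0) + e_2·(2) + e_3·(-2) + e_4·(-1) = 0
T: e_1·(-2) + e_2·(0) + e_3·(0) + e_4·(2) = 0
Solving this homogeneous linear system for the smallest-integer solution (first nonzero entry positive) gives (2, -2, -3, 2).

(2, -2, -3, 2)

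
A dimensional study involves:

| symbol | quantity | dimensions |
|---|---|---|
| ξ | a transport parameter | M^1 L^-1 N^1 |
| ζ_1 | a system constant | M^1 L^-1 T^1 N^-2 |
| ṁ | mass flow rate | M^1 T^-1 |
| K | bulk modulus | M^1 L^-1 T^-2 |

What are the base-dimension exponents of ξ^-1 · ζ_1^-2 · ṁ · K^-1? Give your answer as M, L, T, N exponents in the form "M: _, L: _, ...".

Collect each base-dimension exponent across the product:
  M: −(1) − 2·(1) + (1) − (1) = -3
  L: −(-1) − 2·(-1) + (0) − (-1) = 4
  T: −(0) − 2·(1) + (-1) − (-2) = -1
  N: −(1) − 2·(-2) + (0) − (0) = 3
So the dimensions are [M⁻³ L⁴ T⁻¹ N³].

M: -3, L: 4, T: -1, N: 3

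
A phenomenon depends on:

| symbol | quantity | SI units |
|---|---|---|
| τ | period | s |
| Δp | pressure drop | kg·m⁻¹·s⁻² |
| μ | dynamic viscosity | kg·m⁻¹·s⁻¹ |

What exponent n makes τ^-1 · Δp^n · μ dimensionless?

Balance the M exponent: (1)·n from Δp, plus −(0) + (1) = 1 from the rest, must sum to zero.
n + 1 = 0, so n = -1.

-1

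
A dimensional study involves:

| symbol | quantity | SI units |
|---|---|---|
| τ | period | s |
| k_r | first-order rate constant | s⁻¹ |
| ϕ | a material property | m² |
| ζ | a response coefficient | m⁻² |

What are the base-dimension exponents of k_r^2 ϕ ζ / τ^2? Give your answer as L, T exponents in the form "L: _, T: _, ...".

L: 0, T: -4

Collect each base-dimension exponent across the product:
  L: −2·(0) + 2·(0) + (2) + (-2) = 0
  T: −2·(1) + 2·(-1) + (0) + (0) = -4
So the dimensions are [T⁻⁴].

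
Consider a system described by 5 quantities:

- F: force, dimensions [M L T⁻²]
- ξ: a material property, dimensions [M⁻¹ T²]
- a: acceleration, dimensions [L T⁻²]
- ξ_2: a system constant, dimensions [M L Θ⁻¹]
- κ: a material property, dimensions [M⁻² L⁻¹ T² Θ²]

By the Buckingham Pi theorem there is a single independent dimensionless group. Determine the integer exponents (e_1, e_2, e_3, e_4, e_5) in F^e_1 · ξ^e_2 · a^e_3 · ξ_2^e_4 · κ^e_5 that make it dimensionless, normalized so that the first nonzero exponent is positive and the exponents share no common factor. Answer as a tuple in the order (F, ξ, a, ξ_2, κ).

M: e_1·(1) + e_2·(-1) + e_3·(0) + e_4·(1) + e_5·(-2) = 0
L: e_1·(1) + e_2·(0) + e_3·(1) + e_4·(1) + e_5·(-1) = 0
T: e_1·(-2) + e_2·(2) + e_3·(-2) + e_4·(0) + e_5·(2) = 0
Θ: e_1·(0) + e_2·(0) + e_3·(0) + e_4·(-1) + e_5·(2) = 0
Solving this homogeneous linear system for the smallest-integer solution (first nonzero entry positive) gives (2, 2, -1, -2, -1).

(2, 2, -1, -2, -1)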